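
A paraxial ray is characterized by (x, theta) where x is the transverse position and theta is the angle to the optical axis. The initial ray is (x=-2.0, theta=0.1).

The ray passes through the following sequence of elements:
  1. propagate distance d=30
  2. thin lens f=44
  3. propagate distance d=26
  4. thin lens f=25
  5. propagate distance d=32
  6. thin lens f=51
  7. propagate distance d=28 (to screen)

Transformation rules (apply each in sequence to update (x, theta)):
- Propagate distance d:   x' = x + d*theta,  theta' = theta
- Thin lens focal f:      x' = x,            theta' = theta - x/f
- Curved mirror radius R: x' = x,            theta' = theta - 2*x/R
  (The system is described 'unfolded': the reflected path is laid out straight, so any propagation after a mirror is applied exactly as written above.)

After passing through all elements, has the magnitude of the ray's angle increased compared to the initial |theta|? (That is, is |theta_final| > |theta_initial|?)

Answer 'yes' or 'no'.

Answer: no

Derivation:
Initial: x=-2.0000 theta=0.1000
After 1 (propagate distance d=30): x=1.0000 theta=0.1000
After 2 (thin lens f=44): x=1.0000 theta=17/220 (≈0.0773)
After 3 (propagate distance d=26): x=331/110 (≈3.0091) theta=17/220 (≈0.0773)
After 4 (thin lens f=25): x=331/110 (≈3.0091) theta=-237/5500 (≈-0.0431)
After 5 (propagate distance d=32): x=4483/2750 (≈1.6302) theta=-237/5500 (≈-0.0431)
After 6 (thin lens f=51): x=4483/2750 (≈1.6302) theta=-21053/280500 (≈-0.0751)
After 7 (propagate distance d=28 (to screen)): x=-66109/140250 (≈-0.4714) theta=-21053/280500 (≈-0.0751)
|theta_initial|=0.1000 |theta_final|=21053/280500 (≈0.0751) -> not increased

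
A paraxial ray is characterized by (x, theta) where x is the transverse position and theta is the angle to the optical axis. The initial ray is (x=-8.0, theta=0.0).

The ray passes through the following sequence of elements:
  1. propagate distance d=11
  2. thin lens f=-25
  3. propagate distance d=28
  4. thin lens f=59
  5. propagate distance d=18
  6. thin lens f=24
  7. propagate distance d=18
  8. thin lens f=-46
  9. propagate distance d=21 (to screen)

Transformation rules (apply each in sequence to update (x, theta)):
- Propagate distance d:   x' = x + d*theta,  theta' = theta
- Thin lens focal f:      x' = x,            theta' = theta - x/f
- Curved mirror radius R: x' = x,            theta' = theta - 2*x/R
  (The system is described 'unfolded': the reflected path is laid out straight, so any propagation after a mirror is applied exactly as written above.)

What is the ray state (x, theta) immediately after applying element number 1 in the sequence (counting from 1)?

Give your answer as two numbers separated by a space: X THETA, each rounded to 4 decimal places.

Initial: x=-8.0000 theta=0.0000
After 1 (propagate distance d=11): x=-8.0000 theta=0.0000
Rounded to 4 decimal places: x = -8.0000, theta = 0.0000

Answer: -8.0000 0.0000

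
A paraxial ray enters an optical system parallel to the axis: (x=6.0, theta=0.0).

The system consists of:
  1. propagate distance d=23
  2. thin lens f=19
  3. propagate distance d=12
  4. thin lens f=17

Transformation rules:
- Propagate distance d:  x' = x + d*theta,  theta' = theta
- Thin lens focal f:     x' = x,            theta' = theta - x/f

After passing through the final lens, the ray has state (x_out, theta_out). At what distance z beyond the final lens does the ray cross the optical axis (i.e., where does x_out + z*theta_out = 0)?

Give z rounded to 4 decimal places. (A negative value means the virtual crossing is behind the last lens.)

Initial: x=6.0000 theta=0.0000
After 1 (propagate distance d=23): x=6.0000 theta=0.0000
After 2 (thin lens f=19): x=6.0000 theta=-6/19 (≈-0.3158)
After 3 (propagate distance d=12): x=42/19 (≈2.2105) theta=-6/19 (≈-0.3158)
After 4 (thin lens f=17): x=42/19 (≈2.2105) theta=-144/323 (≈-0.4458)
z_focus = -x_out/theta_out = -(42/19)/(-144/323) = 119/24 ≈ 4.9583
Rounded to 4 decimal places: z = 4.9583

Answer: 4.9583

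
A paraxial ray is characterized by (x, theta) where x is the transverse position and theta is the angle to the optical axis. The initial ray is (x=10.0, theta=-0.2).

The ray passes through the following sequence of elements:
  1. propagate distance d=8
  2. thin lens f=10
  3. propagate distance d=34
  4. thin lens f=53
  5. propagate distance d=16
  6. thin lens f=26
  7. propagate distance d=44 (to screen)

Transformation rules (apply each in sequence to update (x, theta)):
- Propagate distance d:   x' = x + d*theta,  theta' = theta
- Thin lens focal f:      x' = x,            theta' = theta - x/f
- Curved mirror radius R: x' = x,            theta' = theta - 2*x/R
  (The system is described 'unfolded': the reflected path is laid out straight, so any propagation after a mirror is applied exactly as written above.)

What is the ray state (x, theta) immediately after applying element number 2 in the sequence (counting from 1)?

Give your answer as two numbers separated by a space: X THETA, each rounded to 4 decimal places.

Answer: 8.4000 -1.0400

Derivation:
Initial: x=10.0000 theta=-0.2000
After 1 (propagate distance d=8): x=8.4000 theta=-0.2000
After 2 (thin lens f=10): x=8.4000 theta=-1.0400
Rounded to 4 decimal places: x = 8.4000, theta = -1.0400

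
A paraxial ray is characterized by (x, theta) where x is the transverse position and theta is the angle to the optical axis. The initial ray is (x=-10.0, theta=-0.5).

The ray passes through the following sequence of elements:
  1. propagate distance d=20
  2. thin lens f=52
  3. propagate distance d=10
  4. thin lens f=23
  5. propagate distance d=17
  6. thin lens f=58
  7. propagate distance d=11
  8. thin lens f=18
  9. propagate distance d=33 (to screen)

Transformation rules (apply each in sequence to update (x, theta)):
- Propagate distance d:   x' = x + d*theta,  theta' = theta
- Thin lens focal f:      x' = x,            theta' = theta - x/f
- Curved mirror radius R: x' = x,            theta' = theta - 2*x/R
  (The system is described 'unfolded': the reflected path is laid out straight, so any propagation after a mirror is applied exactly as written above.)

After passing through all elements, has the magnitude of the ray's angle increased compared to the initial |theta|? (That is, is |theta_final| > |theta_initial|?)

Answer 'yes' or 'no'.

Answer: yes

Derivation:
Initial: x=-10.0000 theta=-0.5000
After 1 (propagate distance d=20): x=-20.0000 theta=-0.5000
After 2 (thin lens f=52): x=-20.0000 theta=-3/26 (≈-0.1154)
After 3 (propagate distance d=10): x=-275/13 (≈-21.1538) theta=-3/26 (≈-0.1154)
After 4 (thin lens f=23): x=-275/13 (≈-21.1538) theta=37/46 (≈0.8043)
After 5 (propagate distance d=17): x=-4473/598 (≈-7.4799) theta=37/46 (≈0.8043)
After 6 (thin lens f=58): x=-4473/598 (≈-7.4799) theta=32371/34684 (≈0.9333)
After 7 (propagate distance d=11): x=96647/34684 (≈2.7865) theta=32371/34684 (≈0.9333)
After 8 (thin lens f=18): x=96647/34684 (≈2.7865) theta=37387/48024 (≈0.7785)
After 9 (propagate distance d=33 (to screen)): x=5926223/208104 (≈28.4772) theta=37387/48024 (≈0.7785)
|theta_initial|=0.5000 |theta_final|=37387/48024 (≈0.7785) -> increased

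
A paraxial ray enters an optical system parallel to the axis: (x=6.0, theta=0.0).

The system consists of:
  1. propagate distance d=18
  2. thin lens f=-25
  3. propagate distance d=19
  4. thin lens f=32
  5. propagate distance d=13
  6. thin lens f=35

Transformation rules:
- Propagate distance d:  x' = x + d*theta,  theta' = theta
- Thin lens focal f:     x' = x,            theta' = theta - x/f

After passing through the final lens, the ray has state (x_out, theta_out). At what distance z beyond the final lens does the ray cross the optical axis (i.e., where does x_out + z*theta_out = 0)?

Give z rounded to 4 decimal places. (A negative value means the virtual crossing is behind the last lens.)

Initial: x=6.0000 theta=0.0000
After 1 (propagate distance d=18): x=6.0000 theta=0.0000
After 2 (thin lens f=-25): x=6.0000 theta=0.2400
After 3 (propagate distance d=19): x=10.5600 theta=0.2400
After 4 (thin lens f=32): x=10.5600 theta=-0.0900
After 5 (propagate distance d=13): x=9.3900 theta=-0.0900
After 6 (thin lens f=35): x=9.3900 theta=-627/1750 (≈-0.3583)
z_focus = -x_out/theta_out = -(9.3900)/(-627/1750) = 10955/418 ≈ 26.2081
Rounded to 4 decimal places: z = 26.2081

Answer: 26.2081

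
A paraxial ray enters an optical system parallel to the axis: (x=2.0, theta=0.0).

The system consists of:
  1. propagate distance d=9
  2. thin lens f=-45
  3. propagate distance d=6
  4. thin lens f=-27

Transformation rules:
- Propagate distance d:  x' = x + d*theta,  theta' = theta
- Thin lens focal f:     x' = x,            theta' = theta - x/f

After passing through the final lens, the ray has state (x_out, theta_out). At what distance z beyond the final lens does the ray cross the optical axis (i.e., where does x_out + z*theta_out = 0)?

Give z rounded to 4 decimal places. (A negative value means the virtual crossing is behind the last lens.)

Initial: x=2.0000 theta=0.0000
After 1 (propagate distance d=9): x=2.0000 theta=0.0000
After 2 (thin lens f=-45): x=2.0000 theta=2/45 (≈0.0444)
After 3 (propagate distance d=6): x=34/15 (≈2.2667) theta=2/45 (≈0.0444)
After 4 (thin lens f=-27): x=34/15 (≈2.2667) theta=52/405 (≈0.1284)
z_focus = -x_out/theta_out = -(34/15)/(52/405) = -459/26 ≈ -17.6538
Rounded to 4 decimal places: z = -17.6538

Answer: -17.6538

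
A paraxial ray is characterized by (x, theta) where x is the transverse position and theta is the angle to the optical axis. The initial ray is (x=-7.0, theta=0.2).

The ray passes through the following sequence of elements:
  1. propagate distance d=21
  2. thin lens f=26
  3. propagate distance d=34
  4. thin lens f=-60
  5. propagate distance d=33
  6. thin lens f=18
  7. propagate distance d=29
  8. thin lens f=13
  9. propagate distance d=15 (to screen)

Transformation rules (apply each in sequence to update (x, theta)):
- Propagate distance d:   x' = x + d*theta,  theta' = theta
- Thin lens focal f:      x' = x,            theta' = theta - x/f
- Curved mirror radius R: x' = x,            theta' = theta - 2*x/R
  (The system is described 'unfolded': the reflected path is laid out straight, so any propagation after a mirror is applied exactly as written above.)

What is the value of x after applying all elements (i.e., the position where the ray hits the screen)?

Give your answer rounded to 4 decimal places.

Initial: x=-7.0000 theta=0.2000
After 1 (propagate distance d=21): x=-2.8000 theta=0.2000
After 2 (thin lens f=26): x=-2.8000 theta=4/13 (≈0.3077)
After 3 (propagate distance d=34): x=498/65 (≈7.6615) theta=4/13 (≈0.3077)
After 4 (thin lens f=-60): x=498/65 (≈7.6615) theta=283/650 (≈0.4354)
After 5 (propagate distance d=33): x=14319/650 (≈22.0292) theta=283/650 (≈0.4354)
After 6 (thin lens f=18): x=14319/650 (≈22.0292) theta=-41/52 (≈-0.7885)
After 7 (propagate distance d=29): x=-1087/1300 (≈-0.8362) theta=-41/52 (≈-0.7885)
After 8 (thin lens f=13): x=-1087/1300 (≈-0.8362) theta=-6119/8450 (≈-0.7241)
After 9 (propagate distance d=15 (to screen)): x=-197701/16900 (≈-11.6983) theta=-6119/8450 (≈-0.7241)
Rounded to 4 decimal places: x = -11.6983

Answer: -11.6983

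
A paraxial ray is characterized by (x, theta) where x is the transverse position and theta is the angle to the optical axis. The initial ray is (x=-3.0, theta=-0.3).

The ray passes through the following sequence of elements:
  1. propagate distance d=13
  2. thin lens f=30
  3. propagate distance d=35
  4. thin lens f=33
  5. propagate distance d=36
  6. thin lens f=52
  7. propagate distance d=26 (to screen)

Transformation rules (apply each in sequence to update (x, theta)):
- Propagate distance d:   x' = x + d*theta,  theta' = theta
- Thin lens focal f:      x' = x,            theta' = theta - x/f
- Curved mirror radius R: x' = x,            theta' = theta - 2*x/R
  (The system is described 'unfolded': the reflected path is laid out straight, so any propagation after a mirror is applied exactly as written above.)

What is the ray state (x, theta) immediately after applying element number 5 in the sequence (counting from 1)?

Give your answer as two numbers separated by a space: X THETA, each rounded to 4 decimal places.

Initial: x=-3.0000 theta=-0.3000
After 1 (propagate distance d=13): x=-6.9000 theta=-0.3000
After 2 (thin lens f=30): x=-6.9000 theta=-0.0700
After 3 (propagate distance d=35): x=-9.3500 theta=-0.0700
After 4 (thin lens f=33): x=-9.3500 theta=16/75 (≈0.2133)
After 5 (propagate distance d=36): x=-1.6700 theta=16/75 (≈0.2133)
Rounded to 4 decimal places: x = -1.6700, theta = 0.2133

Answer: -1.6700 0.2133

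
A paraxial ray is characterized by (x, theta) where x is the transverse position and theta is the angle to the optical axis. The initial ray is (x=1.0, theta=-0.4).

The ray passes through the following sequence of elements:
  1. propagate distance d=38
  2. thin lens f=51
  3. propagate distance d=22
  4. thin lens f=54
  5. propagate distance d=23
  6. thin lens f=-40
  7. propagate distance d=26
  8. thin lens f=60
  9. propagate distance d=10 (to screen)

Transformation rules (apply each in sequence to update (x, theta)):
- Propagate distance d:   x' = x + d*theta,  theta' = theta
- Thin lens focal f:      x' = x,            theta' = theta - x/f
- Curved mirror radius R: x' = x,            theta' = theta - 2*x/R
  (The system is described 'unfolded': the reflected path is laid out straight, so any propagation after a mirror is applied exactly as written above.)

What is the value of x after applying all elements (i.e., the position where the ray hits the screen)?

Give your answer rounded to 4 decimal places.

Initial: x=1.0000 theta=-0.4000
After 1 (propagate distance d=38): x=-14.2000 theta=-0.4000
After 2 (thin lens f=51): x=-14.2000 theta=-31/255 (≈-0.1216)
After 3 (propagate distance d=22): x=-4303/255 (≈-16.8745) theta=-31/255 (≈-0.1216)
After 4 (thin lens f=54): x=-4303/255 (≈-16.8745) theta=2629/13770 (≈0.1909)
After 5 (propagate distance d=23): x=-34379/2754 (≈-12.4833) theta=2629/13770 (≈0.1909)
After 6 (thin lens f=-40): x=-34379/2754 (≈-12.4833) theta=-1483/12240 (≈-0.1212)
After 7 (propagate distance d=26): x=-861091/55080 (≈-15.6335) theta=-1483/12240 (≈-0.1212)
After 8 (thin lens f=60): x=-861091/55080 (≈-15.6335) theta=460681/3304800 (≈0.1394)
After 9 (propagate distance d=10 (to screen)): x=-941173/66096 (≈-14.2395) theta=460681/3304800 (≈0.1394)
Rounded to 4 decimal places: x = -14.2395

Answer: -14.2395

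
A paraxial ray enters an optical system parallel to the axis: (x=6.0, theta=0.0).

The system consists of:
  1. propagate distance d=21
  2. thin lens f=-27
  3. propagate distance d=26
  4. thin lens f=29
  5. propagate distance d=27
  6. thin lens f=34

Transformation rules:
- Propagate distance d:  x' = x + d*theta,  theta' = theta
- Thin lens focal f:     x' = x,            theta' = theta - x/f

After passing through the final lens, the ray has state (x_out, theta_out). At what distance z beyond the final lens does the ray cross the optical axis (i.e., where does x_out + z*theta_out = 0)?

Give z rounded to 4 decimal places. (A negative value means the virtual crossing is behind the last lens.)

Answer: 17.7279

Derivation:
Initial: x=6.0000 theta=0.0000
After 1 (propagate distance d=21): x=6.0000 theta=0.0000
After 2 (thin lens f=-27): x=6.0000 theta=2/9 (≈0.2222)
After 3 (propagate distance d=26): x=106/9 (≈11.7778) theta=2/9 (≈0.2222)
After 4 (thin lens f=29): x=106/9 (≈11.7778) theta=-16/87 (≈-0.1839)
After 5 (propagate distance d=27): x=1778/261 (≈6.8123) theta=-16/87 (≈-0.1839)
After 6 (thin lens f=34): x=1778/261 (≈6.8123) theta=-1705/4437 (≈-0.3843)
z_focus = -x_out/theta_out = -(1778/261)/(-1705/4437) = 30226/1705 ≈ 17.7279
Rounded to 4 decimal places: z = 17.7279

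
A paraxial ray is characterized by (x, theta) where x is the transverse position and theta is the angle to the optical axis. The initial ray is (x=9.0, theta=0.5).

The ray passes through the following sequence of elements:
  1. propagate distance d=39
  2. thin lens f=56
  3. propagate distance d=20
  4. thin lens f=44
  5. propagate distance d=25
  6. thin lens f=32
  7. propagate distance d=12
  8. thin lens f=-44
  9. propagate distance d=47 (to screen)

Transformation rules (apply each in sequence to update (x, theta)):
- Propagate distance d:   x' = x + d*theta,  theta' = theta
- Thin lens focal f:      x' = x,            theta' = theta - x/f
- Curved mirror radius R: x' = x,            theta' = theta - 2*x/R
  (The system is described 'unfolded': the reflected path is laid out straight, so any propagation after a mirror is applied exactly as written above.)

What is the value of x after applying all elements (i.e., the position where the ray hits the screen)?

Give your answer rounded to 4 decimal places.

Initial: x=9.0000 theta=0.5000
After 1 (propagate distance d=39): x=28.5000 theta=0.5000
After 2 (thin lens f=56): x=28.5000 theta=-1/112 (≈-0.0089)
After 3 (propagate distance d=20): x=793/28 (≈28.3214) theta=-1/112 (≈-0.0089)
After 4 (thin lens f=44): x=793/28 (≈28.3214) theta=-201/308 (≈-0.6526)
After 5 (propagate distance d=25): x=1849/154 (≈12.0065) theta=-201/308 (≈-0.6526)
After 6 (thin lens f=32): x=1849/154 (≈12.0065) theta=-5065/4928 (≈-1.0278)
After 7 (propagate distance d=12): x=-403/1232 (≈-0.3271) theta=-5065/4928 (≈-1.0278)
After 8 (thin lens f=-44): x=-403/1232 (≈-0.3271) theta=-28059/27104 (≈-1.0352)
After 9 (propagate distance d=47 (to screen)): x=-1327639/27104 (≈-48.9831) theta=-28059/27104 (≈-1.0352)
Rounded to 4 decimal places: x = -48.9831

Answer: -48.9831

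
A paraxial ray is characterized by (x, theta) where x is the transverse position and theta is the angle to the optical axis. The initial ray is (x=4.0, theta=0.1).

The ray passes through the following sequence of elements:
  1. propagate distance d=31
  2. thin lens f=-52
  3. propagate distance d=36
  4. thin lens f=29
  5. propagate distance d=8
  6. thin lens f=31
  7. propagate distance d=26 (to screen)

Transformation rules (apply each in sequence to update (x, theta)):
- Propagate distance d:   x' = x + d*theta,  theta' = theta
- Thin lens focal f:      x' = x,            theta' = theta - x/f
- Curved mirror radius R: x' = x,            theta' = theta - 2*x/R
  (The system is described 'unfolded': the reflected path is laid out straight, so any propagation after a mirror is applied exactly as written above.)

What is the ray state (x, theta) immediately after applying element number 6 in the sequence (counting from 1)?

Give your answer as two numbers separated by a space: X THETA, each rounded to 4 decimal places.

Initial: x=4.0000 theta=0.1000
After 1 (propagate distance d=31): x=7.1000 theta=0.1000
After 2 (thin lens f=-52): x=7.1000 theta=123/520 (≈0.2365)
After 3 (propagate distance d=36): x=203/13 (≈15.6154) theta=123/520 (≈0.2365)
After 4 (thin lens f=29): x=203/13 (≈15.6154) theta=-157/520 (≈-0.3019)
After 5 (propagate distance d=8): x=13.2000 theta=-157/520 (≈-0.3019)
After 6 (thin lens f=31): x=13.2000 theta=-11731/16120 (≈-0.7277)
Rounded to 4 decimal places: x = 13.2000, theta = -0.7277

Answer: 13.2000 -0.7277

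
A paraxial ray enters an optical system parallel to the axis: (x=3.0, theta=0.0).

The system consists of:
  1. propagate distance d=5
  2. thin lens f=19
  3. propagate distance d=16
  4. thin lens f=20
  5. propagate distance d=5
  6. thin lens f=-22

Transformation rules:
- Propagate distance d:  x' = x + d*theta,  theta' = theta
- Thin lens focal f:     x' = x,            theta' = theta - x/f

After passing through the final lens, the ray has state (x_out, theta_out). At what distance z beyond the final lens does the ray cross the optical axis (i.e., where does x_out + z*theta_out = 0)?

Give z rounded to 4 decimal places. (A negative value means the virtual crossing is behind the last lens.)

Initial: x=3.0000 theta=0.0000
After 1 (propagate distance d=5): x=3.0000 theta=0.0000
After 2 (thin lens f=19): x=3.0000 theta=-3/19 (≈-0.1579)
After 3 (propagate distance d=16): x=9/19 (≈0.4737) theta=-3/19 (≈-0.1579)
After 4 (thin lens f=20): x=9/19 (≈0.4737) theta=-69/380 (≈-0.1816)
After 5 (propagate distance d=5): x=-33/76 (≈-0.4342) theta=-69/380 (≈-0.1816)
After 6 (thin lens f=-22): x=-33/76 (≈-0.4342) theta=-153/760 (≈-0.2013)
z_focus = -x_out/theta_out = -(-33/76)/(-153/760) = -110/51 ≈ -2.1569
Rounded to 4 decimal places: z = -2.1569

Answer: -2.1569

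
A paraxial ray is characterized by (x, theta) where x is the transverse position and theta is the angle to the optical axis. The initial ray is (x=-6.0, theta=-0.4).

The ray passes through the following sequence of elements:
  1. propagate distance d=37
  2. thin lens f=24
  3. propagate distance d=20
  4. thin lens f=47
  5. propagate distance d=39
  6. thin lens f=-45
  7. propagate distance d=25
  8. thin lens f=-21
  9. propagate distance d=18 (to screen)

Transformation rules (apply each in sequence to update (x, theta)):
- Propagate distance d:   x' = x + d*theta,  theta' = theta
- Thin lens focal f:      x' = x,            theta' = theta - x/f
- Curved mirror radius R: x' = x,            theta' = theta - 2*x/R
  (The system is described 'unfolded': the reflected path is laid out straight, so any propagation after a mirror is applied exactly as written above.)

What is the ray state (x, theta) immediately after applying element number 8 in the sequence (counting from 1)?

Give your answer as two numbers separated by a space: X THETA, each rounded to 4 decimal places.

Answer: 43.0410 3.1213

Derivation:
Initial: x=-6.0000 theta=-0.4000
After 1 (propagate distance d=37): x=-20.8000 theta=-0.4000
After 2 (thin lens f=24): x=-20.8000 theta=7/15 (≈0.4667)
After 3 (propagate distance d=20): x=-172/15 (≈-11.4667) theta=7/15 (≈0.4667)
After 4 (thin lens f=47): x=-172/15 (≈-11.4667) theta=167/235 (≈0.7106)
After 5 (propagate distance d=39): x=2291/141 (≈16.2482) theta=167/235 (≈0.7106)
After 6 (thin lens f=-45): x=2291/141 (≈16.2482) theta=1360/1269 (≈1.0717)
After 7 (propagate distance d=25): x=54619/1269 (≈43.0410) theta=1360/1269 (≈1.0717)
After 8 (thin lens f=-21): x=54619/1269 (≈43.0410) theta=83179/26649 (≈3.1213)
Rounded to 4 decimal places: x = 43.0410, theta = 3.1213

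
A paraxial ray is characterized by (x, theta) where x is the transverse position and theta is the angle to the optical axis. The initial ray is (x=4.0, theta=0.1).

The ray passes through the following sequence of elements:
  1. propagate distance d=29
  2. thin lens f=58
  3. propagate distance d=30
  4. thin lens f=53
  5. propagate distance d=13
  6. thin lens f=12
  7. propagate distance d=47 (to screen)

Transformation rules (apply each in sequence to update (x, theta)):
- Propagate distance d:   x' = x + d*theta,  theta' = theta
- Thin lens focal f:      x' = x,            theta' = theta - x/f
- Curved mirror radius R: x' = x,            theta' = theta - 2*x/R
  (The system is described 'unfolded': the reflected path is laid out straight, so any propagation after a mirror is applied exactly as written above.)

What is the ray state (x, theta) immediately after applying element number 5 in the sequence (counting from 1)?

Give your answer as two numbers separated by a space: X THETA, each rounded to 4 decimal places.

Answer: 4.5316 -0.1384

Derivation:
Initial: x=4.0000 theta=0.1000
After 1 (propagate distance d=29): x=6.9000 theta=0.1000
After 2 (thin lens f=58): x=6.9000 theta=-11/580 (≈-0.0190)
After 3 (propagate distance d=30): x=918/145 (≈6.3310) theta=-11/580 (≈-0.0190)
After 4 (thin lens f=53): x=918/145 (≈6.3310) theta=-851/6148 (≈-0.1384)
After 5 (propagate distance d=13): x=139301/30740 (≈4.5316) theta=-851/6148 (≈-0.1384)
Rounded to 4 decimal places: x = 4.5316, theta = -0.1384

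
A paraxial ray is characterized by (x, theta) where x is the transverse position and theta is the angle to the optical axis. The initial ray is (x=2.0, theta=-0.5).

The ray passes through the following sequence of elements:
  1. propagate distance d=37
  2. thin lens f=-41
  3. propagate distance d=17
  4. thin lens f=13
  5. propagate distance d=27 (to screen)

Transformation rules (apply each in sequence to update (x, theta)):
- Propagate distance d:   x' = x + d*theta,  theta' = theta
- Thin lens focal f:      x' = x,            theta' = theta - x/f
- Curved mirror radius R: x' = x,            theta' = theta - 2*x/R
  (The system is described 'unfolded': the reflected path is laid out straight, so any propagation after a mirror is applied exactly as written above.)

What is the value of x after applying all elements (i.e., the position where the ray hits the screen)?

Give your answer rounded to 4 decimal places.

Answer: 9.9250

Derivation:
Initial: x=2.0000 theta=-0.5000
After 1 (propagate distance d=37): x=-16.5000 theta=-0.5000
After 2 (thin lens f=-41): x=-16.5000 theta=-37/41 (≈-0.9024)
After 3 (propagate distance d=17): x=-2611/82 (≈-31.8415) theta=-37/41 (≈-0.9024)
After 4 (thin lens f=13): x=-2611/82 (≈-31.8415) theta=1649/1066 (≈1.5469)
After 5 (propagate distance d=27 (to screen)): x=5290/533 (≈9.9250) theta=1649/1066 (≈1.5469)
Rounded to 4 decimal places: x = 9.9250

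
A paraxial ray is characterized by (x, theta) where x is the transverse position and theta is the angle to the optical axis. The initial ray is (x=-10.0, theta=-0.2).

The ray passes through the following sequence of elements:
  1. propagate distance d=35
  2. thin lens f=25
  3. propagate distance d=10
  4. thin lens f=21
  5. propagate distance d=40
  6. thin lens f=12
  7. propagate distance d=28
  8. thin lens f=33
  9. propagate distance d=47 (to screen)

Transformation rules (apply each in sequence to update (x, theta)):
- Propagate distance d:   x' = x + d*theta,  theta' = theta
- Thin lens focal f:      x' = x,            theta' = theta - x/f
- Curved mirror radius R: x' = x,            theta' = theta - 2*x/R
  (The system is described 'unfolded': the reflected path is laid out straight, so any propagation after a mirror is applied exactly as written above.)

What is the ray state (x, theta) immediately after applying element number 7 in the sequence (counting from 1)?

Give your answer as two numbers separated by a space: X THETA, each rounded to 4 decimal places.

Answer: -10.6108 -1.4589

Derivation:
Initial: x=-10.0000 theta=-0.2000
After 1 (propagate distance d=35): x=-17.0000 theta=-0.2000
After 2 (thin lens f=25): x=-17.0000 theta=0.4800
After 3 (propagate distance d=10): x=-12.2000 theta=0.4800
After 4 (thin lens f=21): x=-12.2000 theta=557/525 (≈1.0610)
After 5 (propagate distance d=40): x=635/21 (≈30.2381) theta=557/525 (≈1.0610)
After 6 (thin lens f=12): x=635/21 (≈30.2381) theta=-1313/900 (≈-1.4589)
After 7 (propagate distance d=28): x=-16712/1575 (≈-10.6108) theta=-1313/900 (≈-1.4589)
Rounded to 4 decimal places: x = -10.6108, theta = -1.4589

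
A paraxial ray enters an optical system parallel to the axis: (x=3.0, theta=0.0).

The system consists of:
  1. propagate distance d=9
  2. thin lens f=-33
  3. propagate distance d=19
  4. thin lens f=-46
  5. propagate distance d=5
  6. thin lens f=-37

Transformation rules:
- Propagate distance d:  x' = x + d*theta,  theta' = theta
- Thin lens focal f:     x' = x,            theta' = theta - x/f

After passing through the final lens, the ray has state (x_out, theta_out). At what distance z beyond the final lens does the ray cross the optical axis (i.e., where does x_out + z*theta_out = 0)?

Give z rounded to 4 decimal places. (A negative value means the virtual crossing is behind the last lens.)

Answer: -16.3851

Derivation:
Initial: x=3.0000 theta=0.0000
After 1 (propagate distance d=9): x=3.0000 theta=0.0000
After 2 (thin lens f=-33): x=3.0000 theta=1/11 (≈0.0909)
After 3 (propagate distance d=19): x=52/11 (≈4.7273) theta=1/11 (≈0.0909)
After 4 (thin lens f=-46): x=52/11 (≈4.7273) theta=49/253 (≈0.1937)
After 5 (propagate distance d=5): x=131/23 (≈5.6957) theta=49/253 (≈0.1937)
After 6 (thin lens f=-37): x=131/23 (≈5.6957) theta=3254/9361 (≈0.3476)
z_focus = -x_out/theta_out = -(131/23)/(3254/9361) = -53317/3254 ≈ -16.3851
Rounded to 4 decimal places: z = -16.3851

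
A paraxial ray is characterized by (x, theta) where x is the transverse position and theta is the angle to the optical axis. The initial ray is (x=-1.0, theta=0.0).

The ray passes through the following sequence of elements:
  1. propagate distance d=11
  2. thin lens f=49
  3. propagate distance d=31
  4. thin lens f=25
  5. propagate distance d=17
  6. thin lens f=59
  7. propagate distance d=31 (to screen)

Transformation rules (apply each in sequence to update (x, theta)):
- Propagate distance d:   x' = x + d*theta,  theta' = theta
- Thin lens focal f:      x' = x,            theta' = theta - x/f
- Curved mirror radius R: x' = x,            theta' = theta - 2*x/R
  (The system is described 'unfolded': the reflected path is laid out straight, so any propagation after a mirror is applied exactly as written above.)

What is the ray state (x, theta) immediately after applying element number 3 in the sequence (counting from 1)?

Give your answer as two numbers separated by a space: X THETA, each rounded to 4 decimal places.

Initial: x=-1.0000 theta=0.0000
After 1 (propagate distance d=11): x=-1.0000 theta=0.0000
After 2 (thin lens f=49): x=-1.0000 theta=1/49 (≈0.0204)
After 3 (propagate distance d=31): x=-18/49 (≈-0.3673) theta=1/49 (≈0.0204)
Rounded to 4 decimal places: x = -0.3673, theta = 0.0204

Answer: -0.3673 0.0204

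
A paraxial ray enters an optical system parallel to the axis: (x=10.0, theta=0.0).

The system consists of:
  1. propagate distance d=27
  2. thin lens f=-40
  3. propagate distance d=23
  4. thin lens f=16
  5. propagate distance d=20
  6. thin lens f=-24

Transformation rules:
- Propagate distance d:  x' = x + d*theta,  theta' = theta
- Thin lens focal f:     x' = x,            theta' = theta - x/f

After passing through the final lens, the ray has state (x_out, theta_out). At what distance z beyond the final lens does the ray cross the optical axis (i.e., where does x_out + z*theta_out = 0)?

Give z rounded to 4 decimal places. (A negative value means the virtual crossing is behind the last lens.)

Answer: 1.5396

Derivation:
Initial: x=10.0000 theta=0.0000
After 1 (propagate distance d=27): x=10.0000 theta=0.0000
After 2 (thin lens f=-40): x=10.0000 theta=0.2500
After 3 (propagate distance d=23): x=15.7500 theta=0.2500
After 4 (thin lens f=16): x=15.7500 theta=-47/64 (≈-0.7344)
After 5 (propagate distance d=20): x=1.0625 theta=-47/64 (≈-0.7344)
After 6 (thin lens f=-24): x=1.0625 theta=-265/384 (≈-0.6901)
z_focus = -x_out/theta_out = -(1.0625)/(-265/384) = 408/265 ≈ 1.5396
Rounded to 4 decimal places: z = 1.5396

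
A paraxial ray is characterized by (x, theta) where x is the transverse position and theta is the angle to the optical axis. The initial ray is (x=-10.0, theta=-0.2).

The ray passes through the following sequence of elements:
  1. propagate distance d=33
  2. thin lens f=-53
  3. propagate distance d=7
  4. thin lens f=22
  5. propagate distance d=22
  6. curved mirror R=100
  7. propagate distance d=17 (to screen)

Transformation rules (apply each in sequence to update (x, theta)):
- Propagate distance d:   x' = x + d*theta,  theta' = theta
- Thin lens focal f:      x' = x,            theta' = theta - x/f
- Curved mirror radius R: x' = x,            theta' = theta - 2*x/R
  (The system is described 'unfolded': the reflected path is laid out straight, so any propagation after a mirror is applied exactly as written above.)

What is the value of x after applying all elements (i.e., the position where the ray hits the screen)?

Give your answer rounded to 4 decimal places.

Answer: -0.5730

Derivation:
Initial: x=-10.0000 theta=-0.2000
After 1 (propagate distance d=33): x=-16.6000 theta=-0.2000
After 2 (thin lens f=-53): x=-16.6000 theta=-136/265 (≈-0.5132)
After 3 (propagate distance d=7): x=-5351/265 (≈-20.1925) theta=-136/265 (≈-0.5132)
After 4 (thin lens f=22): x=-5351/265 (≈-20.1925) theta=2359/5830 (≈0.4046)
After 5 (propagate distance d=22): x=-2992/265 (≈-11.2906) theta=2359/5830 (≈0.4046)
After 6 (curved mirror R=100): x=-2992/265 (≈-11.2906) theta=91887/145750 (≈0.6304)
After 7 (propagate distance d=17 (to screen)): x=-83521/145750 (≈-0.5730) theta=91887/145750 (≈0.6304)
Rounded to 4 decimal places: x = -0.5730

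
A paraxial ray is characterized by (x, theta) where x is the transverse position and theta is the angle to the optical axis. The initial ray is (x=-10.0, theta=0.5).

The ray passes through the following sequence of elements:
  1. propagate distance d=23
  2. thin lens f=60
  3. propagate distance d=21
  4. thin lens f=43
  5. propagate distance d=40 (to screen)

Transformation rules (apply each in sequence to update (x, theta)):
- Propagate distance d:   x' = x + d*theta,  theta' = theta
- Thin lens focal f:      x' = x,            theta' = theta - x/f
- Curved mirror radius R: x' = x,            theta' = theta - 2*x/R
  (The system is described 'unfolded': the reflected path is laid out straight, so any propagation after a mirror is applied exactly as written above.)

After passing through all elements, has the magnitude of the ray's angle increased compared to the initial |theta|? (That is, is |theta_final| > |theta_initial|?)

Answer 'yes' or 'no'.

Answer: no

Derivation:
Initial: x=-10.0000 theta=0.5000
After 1 (propagate distance d=23): x=1.5000 theta=0.5000
After 2 (thin lens f=60): x=1.5000 theta=0.4750
After 3 (propagate distance d=21): x=11.4750 theta=0.4750
After 4 (thin lens f=43): x=11.4750 theta=179/860 (≈0.2081)
After 5 (propagate distance d=40 (to screen)): x=34057/1720 (≈19.8006) theta=179/860 (≈0.2081)
|theta_initial|=0.5000 |theta_final|=179/860 (≈0.2081) -> not increased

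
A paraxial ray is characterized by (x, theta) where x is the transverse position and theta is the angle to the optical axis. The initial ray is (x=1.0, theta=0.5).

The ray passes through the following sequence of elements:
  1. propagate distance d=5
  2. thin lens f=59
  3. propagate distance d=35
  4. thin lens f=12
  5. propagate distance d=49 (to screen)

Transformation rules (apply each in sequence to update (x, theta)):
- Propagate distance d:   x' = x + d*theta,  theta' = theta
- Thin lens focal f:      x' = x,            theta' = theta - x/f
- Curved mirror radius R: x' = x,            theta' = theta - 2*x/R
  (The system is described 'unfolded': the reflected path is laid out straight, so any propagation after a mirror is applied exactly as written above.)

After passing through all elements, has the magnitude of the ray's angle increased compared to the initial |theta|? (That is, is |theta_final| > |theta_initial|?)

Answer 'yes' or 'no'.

Initial: x=1.0000 theta=0.5000
After 1 (propagate distance d=5): x=3.5000 theta=0.5000
After 2 (thin lens f=59): x=3.5000 theta=26/59 (≈0.4407)
After 3 (propagate distance d=35): x=2233/118 (≈18.9237) theta=26/59 (≈0.4407)
After 4 (thin lens f=12): x=2233/118 (≈18.9237) theta=-1609/1416 (≈-1.1363)
After 5 (propagate distance d=49 (to screen)): x=-52045/1416 (≈-36.7549) theta=-1609/1416 (≈-1.1363)
|theta_initial|=0.5000 |theta_final|=1609/1416 (≈1.1363) -> increased

Answer: yes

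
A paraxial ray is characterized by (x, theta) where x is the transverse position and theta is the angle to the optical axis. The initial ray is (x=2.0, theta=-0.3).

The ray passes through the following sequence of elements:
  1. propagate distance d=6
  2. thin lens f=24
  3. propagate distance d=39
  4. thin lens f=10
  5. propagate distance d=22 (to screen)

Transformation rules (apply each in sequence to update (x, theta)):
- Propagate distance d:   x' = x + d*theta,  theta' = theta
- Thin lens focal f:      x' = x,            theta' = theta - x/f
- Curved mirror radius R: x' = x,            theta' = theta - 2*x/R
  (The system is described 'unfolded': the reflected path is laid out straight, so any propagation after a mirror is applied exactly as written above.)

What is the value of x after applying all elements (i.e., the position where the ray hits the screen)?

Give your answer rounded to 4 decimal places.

Initial: x=2.0000 theta=-0.3000
After 1 (propagate distance d=6): x=0.2000 theta=-0.3000
After 2 (thin lens f=24): x=0.2000 theta=-37/120 (≈-0.3083)
After 3 (propagate distance d=39): x=-11.8250 theta=-37/120 (≈-0.3083)
After 4 (thin lens f=10): x=-11.8250 theta=1049/1200 (≈0.8742)
After 5 (propagate distance d=22 (to screen)): x=1111/150 (≈7.4067) theta=1049/1200 (≈0.8742)
Rounded to 4 decimal places: x = 7.4067

Answer: 7.4067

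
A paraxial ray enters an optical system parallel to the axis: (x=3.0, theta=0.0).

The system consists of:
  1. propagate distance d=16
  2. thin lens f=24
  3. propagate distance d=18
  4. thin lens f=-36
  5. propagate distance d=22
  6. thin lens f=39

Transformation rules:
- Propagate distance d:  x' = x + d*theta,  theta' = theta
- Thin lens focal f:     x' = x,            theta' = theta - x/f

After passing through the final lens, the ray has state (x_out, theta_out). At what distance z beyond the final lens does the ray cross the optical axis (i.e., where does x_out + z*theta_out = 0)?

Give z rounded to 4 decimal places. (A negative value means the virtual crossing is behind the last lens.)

Initial: x=3.0000 theta=0.0000
After 1 (propagate distance d=16): x=3.0000 theta=0.0000
After 2 (thin lens f=24): x=3.0000 theta=-0.1250
After 3 (propagate distance d=18): x=0.7500 theta=-0.1250
After 4 (thin lens f=-36): x=0.7500 theta=-5/48 (≈-0.1042)
After 5 (propagate distance d=22): x=-37/24 (≈-1.5417) theta=-5/48 (≈-0.1042)
After 6 (thin lens f=39): x=-37/24 (≈-1.5417) theta=-121/1872 (≈-0.0646)
z_focus = -x_out/theta_out = -(-37/24)/(-121/1872) = -2886/121 ≈ -23.8512
Rounded to 4 decimal places: z = -23.8512

Answer: -23.8512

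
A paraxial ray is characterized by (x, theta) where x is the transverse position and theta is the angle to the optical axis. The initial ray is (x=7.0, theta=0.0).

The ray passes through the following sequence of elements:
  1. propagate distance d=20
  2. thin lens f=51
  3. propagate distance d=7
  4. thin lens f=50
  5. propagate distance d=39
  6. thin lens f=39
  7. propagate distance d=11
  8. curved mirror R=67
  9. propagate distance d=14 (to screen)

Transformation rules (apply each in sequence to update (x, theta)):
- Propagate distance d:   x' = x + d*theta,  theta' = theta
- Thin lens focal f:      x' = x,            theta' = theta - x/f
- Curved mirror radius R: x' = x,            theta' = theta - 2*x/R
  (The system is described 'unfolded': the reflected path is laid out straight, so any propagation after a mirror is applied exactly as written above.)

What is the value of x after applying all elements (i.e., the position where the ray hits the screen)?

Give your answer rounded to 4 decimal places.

Answer: -5.5019

Derivation:
Initial: x=7.0000 theta=0.0000
After 1 (propagate distance d=20): x=7.0000 theta=0.0000
After 2 (thin lens f=51): x=7.0000 theta=-7/51 (≈-0.1373)
After 3 (propagate distance d=7): x=308/51 (≈6.0392) theta=-7/51 (≈-0.1373)
After 4 (thin lens f=50): x=308/51 (≈6.0392) theta=-329/1275 (≈-0.2580)
After 5 (propagate distance d=39): x=-5131/1275 (≈-4.0243) theta=-329/1275 (≈-0.2580)
After 6 (thin lens f=39): x=-5131/1275 (≈-4.0243) theta=-308/1989 (≈-0.1549)
After 7 (propagate distance d=11): x=-284809/49725 (≈-5.7277) theta=-308/1989 (≈-0.1549)
After 8 (curved mirror R=67): x=-284809/49725 (≈-5.7277) theta=17906/1110525 (≈0.0161)
After 9 (propagate distance d=14 (to screen)): x=-18330151/3331575 (≈-5.5019) theta=17906/1110525 (≈0.0161)
Rounded to 4 decimal places: x = -5.5019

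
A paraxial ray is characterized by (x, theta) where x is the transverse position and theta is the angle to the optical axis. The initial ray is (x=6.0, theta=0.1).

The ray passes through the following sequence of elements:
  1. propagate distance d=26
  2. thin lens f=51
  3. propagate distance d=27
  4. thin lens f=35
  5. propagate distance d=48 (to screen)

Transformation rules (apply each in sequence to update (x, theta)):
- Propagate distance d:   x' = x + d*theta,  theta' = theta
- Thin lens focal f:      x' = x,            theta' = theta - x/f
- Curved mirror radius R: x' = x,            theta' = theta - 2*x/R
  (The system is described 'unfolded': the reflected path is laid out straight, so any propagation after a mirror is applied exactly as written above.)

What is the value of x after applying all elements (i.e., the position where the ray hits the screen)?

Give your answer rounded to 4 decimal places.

Answer: -5.8002

Derivation:
Initial: x=6.0000 theta=0.1000
After 1 (propagate distance d=26): x=8.6000 theta=0.1000
After 2 (thin lens f=51): x=8.6000 theta=-7/102 (≈-0.0686)
After 3 (propagate distance d=27): x=1147/170 (≈6.7471) theta=-7/102 (≈-0.0686)
After 4 (thin lens f=35): x=1147/170 (≈6.7471) theta=-2333/8925 (≈-0.2614)
After 5 (propagate distance d=48 (to screen)): x=-34511/5950 (≈-5.8002) theta=-2333/8925 (≈-0.2614)
Rounded to 4 decimal places: x = -5.8002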